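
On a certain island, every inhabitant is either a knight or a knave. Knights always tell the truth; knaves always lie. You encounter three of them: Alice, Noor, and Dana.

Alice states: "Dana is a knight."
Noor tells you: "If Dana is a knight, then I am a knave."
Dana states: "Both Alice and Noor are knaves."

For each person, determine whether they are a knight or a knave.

Consider Alice. Suppose Alice is a knight.
Then no assignment of the remaining roles makes every statement match its speaker's type — contradiction.
So Alice is a knave.
Consider Noor. Suppose Noor is a knave.
Then Noor's own statement would have to be false, but it can't be — contradiction.
So Noor is a knight.
With that fixed, Dana's statement is false, so Dana is a knave.

Alice: knave, Noor: knight, Dana: knave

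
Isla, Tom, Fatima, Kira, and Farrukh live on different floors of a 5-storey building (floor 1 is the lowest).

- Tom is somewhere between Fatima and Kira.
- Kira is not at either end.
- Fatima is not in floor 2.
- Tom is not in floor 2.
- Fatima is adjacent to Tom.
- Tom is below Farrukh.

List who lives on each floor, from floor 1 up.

Isla, Kira, Tom, Fatima, Farrukh

From clue 1: Tom is in {2,3,4}.
From clues 1–4: Tom is in {3,4}.
From clues 1–6: Isla → floor 1, Kira → floor 2, Tom → floor 3, Fatima → floor 4, Farrukh → floor 5.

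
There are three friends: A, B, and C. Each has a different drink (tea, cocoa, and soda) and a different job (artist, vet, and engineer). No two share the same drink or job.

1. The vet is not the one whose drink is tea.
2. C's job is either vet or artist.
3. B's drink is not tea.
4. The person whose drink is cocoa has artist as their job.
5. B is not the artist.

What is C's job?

With clues 1–2, engineer is impossible for C's job.
With clues 1–5, vet is impossible for C's job.
That leaves artist.

artist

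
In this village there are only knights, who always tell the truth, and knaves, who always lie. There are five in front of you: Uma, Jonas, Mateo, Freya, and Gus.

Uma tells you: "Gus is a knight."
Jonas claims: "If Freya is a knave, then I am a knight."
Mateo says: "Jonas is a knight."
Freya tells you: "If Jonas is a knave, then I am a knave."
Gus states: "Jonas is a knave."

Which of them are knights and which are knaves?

Uma: knave, Jonas: knight, Mateo: knight, Freya: knight, Gus: knave

Consider Uma. Suppose Uma is a knight.
Then no assignment of the remaining roles makes every statement match its speaker's type — contradiction.
So Uma is a knave.
Consider Jonas. Suppose Jonas is a knave.
Then whichever role Freya has, Freya's statement has the wrong truth value — contradiction.
So Jonas is a knight.
With that fixed, Mateo's statement is true, so Mateo is a knight.
With that fixed, Freya's statement is true, so Freya is a knight.
With that fixed, Gus's statement is false, so Gus is a knave.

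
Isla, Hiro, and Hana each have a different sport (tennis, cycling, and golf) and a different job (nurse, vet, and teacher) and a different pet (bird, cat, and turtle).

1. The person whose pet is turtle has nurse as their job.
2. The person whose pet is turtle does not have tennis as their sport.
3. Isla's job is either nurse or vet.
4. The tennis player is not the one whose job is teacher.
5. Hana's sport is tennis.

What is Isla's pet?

With clues 1–5, bird and cat are impossible for Isla's pet.
That leaves turtle.

turtle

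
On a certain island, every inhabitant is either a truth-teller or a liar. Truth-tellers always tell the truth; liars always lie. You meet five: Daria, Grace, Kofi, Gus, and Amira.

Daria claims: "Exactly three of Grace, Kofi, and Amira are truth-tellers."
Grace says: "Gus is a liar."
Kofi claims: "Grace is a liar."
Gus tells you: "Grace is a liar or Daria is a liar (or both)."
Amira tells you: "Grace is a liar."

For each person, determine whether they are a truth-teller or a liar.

Consider Daria. Suppose Daria is a truth-teller.
Then no assignment of the remaining roles makes every statement match its speaker's type — contradiction.
So Daria is a liar.
With that fixed, Gus's statement is true, so Gus is a truth-teller.
With that fixed, Grace's statement is false, so Grace is a liar.
With that fixed, Kofi's statement is true, so Kofi is a truth-teller.
With that fixed, Amira's statement is true, so Amira is a truth-teller.

Daria: liar, Grace: liar, Kofi: truth-teller, Gus: truth-teller, Amira: truth-teller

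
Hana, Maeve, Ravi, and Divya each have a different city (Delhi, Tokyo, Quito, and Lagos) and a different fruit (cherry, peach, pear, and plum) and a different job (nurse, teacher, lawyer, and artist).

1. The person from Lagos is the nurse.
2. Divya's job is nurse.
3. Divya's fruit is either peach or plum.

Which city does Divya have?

Lagos

With clues 1–2, Delhi, Quito, and Tokyo are impossible for Divya's city.
That leaves Lagos.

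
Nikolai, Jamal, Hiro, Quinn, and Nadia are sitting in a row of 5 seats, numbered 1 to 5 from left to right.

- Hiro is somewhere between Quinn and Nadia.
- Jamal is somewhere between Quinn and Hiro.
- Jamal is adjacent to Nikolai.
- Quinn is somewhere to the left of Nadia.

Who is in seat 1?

Quinn

With clue 1, Hiro is ruled out for seat 1.
With clues 1–2, Jamal is ruled out for seat 1.
With clues 1–3, Nikolai is ruled out for seat 1.
With clues 1–4, Nadia is ruled out for seat 1.
So seat 1 is Quinn.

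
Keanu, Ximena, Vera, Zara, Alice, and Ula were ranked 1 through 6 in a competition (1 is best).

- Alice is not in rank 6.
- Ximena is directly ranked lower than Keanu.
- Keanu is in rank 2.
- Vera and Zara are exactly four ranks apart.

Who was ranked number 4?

Alice

With clues 1–3, Keanu and Ximena are ruled out for rank 4.
With clues 1–4, Ula, Vera, and Zara are ruled out for rank 4.
So rank 4 is Alice.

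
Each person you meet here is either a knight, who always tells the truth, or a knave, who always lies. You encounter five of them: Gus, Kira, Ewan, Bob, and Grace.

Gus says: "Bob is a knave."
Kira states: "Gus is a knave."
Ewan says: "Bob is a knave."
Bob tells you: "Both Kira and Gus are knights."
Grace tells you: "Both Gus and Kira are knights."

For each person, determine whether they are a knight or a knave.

Gus: knight, Kira: knave, Ewan: knight, Bob: knave, Grace: knave

Consider Gus. Suppose Gus is a knave.
Then no assignment of the remaining roles makes every statement match its speaker's type — contradiction.
So Gus is a knight.
With that fixed, Kira's statement is false, so Kira is a knave.
With that fixed, Bob's statement is false, so Bob is a knave.
With that fixed, Grace's statement is false, so Grace is a knave.
With that fixed, Ewan's statement is true, so Ewan is a knight.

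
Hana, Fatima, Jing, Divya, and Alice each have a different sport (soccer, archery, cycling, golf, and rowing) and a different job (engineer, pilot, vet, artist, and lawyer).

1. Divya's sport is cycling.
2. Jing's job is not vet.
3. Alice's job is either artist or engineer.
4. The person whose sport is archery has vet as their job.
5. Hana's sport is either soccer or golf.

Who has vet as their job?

With clues 1–2, Jing is impossible for the one with job vet.
With clues 1–3, Alice is impossible for the one with job vet.
With clues 1–4, Divya is impossible for the one with job vet.
With clues 1–5, Hana is impossible for the one with job vet.
That leaves Fatima.

Fatima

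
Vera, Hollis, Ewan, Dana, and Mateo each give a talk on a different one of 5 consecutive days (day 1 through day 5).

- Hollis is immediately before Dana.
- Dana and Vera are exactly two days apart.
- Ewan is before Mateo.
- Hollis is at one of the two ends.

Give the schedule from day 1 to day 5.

Hollis, Dana, Ewan, Vera, Mateo

From clue 1: Hollis is in {1,2,3,4}.
From clues 1–3: Ewan is in {1,3,4}.
From clues 1–4: Hollis → day 1, Dana → day 2, Ewan → day 3, Vera → day 4, Mateo → day 5.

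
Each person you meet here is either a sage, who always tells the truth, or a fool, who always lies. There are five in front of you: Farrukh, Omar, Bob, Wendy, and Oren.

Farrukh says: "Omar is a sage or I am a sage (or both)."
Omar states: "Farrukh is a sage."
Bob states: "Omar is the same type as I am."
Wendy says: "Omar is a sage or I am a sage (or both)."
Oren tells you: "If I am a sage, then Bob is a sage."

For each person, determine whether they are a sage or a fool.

Farrukh: sage, Omar: sage, Bob: sage, Wendy: sage, Oren: sage

Consider Farrukh. Suppose Farrukh is a fool.
Then no assignment of the remaining roles makes every statement match its speaker's type — contradiction.
So Farrukh is a sage.
With that fixed, Omar's statement is true, so Omar is a sage.
With that fixed, Wendy's statement is true, so Wendy is a sage.
Consider Bob. Suppose Bob is a fool.
Then whichever role Oren has, Oren's statement has the wrong truth value — contradiction.
So Bob is a sage.
With that fixed, Oren's statement is true, so Oren is a sage.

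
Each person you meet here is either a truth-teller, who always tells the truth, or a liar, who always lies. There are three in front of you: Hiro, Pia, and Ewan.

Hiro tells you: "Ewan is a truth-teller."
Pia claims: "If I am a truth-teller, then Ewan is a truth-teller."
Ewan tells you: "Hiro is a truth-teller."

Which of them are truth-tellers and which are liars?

Hiro: truth-teller, Pia: truth-teller, Ewan: truth-teller

Consider Hiro. Suppose Hiro is a liar.
Then no assignment of the remaining roles makes every statement match its speaker's type — contradiction.
So Hiro is a truth-teller.
With that fixed, Ewan's statement is true, so Ewan is a truth-teller.
With that fixed, Pia's statement is true, so Pia is a truth-teller.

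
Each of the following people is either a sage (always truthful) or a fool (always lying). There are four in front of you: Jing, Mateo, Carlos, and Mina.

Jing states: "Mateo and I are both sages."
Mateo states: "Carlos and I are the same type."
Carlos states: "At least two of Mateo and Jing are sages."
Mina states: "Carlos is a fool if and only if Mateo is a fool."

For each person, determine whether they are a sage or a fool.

Jing: sage, Mateo: sage, Carlos: sage, Mina: sage

Consider Jing. Suppose Jing is a fool.
Then no assignment of the remaining roles makes every statement match its speaker's type — contradiction.
So Jing is a sage.
Consider Mateo. Suppose Mateo is a fool.
Then Jing's statement comes out false, contradicting Jing being a sage.
So Mateo is a sage.
With that fixed, Carlos's statement is true, so Carlos is a sage.
With that fixed, Mina's statement is true, so Mina is a sage.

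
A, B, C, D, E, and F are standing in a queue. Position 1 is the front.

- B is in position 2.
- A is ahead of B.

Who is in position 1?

With clue 1, B is ruled out for position 1.
With clues 1–2, C, D, E, and F are ruled out for position 1.
So position 1 is A.

A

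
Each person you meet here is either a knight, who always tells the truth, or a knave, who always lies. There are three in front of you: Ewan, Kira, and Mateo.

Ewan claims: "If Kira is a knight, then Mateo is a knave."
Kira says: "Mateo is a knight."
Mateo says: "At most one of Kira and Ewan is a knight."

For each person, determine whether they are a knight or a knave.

Ewan: knave, Kira: knight, Mateo: knight

Consider Ewan. Suppose Ewan is a knight.
Then no assignment of the remaining roles makes every statement match its speaker's type — contradiction.
So Ewan is a knave.
With that fixed, Mateo's statement is true, so Mateo is a knight.
With that fixed, Kira's statement is true, so Kira is a knight.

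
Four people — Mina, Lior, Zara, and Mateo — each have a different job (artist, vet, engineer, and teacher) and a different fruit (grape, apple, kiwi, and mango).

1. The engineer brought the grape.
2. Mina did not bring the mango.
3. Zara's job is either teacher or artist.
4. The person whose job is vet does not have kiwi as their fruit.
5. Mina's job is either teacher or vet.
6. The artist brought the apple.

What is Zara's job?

artist

With clues 1–3, engineer and vet are impossible for Zara's job.
With clues 1–6, teacher is impossible for Zara's job.
That leaves artist.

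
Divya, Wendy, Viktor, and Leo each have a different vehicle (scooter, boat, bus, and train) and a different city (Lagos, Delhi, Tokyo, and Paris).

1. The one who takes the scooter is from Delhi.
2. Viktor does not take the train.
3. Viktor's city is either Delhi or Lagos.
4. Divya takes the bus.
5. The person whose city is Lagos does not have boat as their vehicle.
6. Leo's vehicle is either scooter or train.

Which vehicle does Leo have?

train

With clues 1–4, bus is impossible for Leo's vehicle.
With clues 1–5, scooter is impossible for Leo's vehicle.
With clues 1–6, boat is impossible for Leo's vehicle.
That leaves train.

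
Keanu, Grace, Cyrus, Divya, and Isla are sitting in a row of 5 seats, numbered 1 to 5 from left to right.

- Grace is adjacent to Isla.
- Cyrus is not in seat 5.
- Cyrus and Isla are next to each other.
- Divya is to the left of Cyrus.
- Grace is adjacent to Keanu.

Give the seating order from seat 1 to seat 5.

Divya, Cyrus, Isla, Grace, Keanu

From clues 1–2: Cyrus is in {1,2,3,4}.
From clues 1–3: Isla is in {2,3,4}.
From clues 1–4: Divya is in {1,2}.
From clues 1–5: Divya → seat 1, Cyrus → seat 2, Isla → seat 3, Grace → seat 4, Keanu → seat 5.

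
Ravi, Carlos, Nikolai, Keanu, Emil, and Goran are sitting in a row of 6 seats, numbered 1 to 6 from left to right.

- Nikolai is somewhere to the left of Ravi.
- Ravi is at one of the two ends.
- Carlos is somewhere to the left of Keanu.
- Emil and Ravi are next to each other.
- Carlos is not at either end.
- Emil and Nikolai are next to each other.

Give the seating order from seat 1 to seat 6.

From clue 1: Ravi is in {2,3,4,5,6}.
From clues 1–2: Ravi → seat 6.
From clues 1–3: Carlos is in {1,2,3,4}.
From clues 1–4: Emil → seat 5.
From clues 1–5: Carlos is in {2,3}.
From clues 1–6: Goran → seat 1, Carlos → seat 2, Keanu → seat 3, Nikolai → seat 4.

Goran, Carlos, Keanu, Nikolai, Emil, Ravi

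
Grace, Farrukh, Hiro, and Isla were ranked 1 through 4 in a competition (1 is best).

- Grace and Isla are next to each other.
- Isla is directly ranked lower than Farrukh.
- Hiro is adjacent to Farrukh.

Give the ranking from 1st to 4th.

From clues 1–2: Grace is in {3,4}.
From clues 1–3: Hiro → rank 1, Farrukh → rank 2, Isla → rank 3, Grace → rank 4.

Hiro, Farrukh, Isla, Grace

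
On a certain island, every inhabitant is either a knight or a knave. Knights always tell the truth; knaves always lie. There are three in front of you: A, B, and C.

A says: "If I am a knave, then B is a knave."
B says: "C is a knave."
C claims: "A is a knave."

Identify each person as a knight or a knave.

A: knight, B: knight, C: knave

Consider A. Suppose A is a knave.
Then no assignment of the remaining roles makes every statement match its speaker's type — contradiction.
So A is a knight.
With that fixed, C's statement is false, so C is a knave.
With that fixed, B's statement is true, so B is a knight.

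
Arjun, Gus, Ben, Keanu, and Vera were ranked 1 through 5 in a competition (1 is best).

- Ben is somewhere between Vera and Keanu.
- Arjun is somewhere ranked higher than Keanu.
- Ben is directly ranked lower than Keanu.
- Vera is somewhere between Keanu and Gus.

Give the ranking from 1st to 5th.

From clue 1: Ben is in {2,3,4}.
From clues 1–3: Arjun is in {1,2}.
From clues 1–4: Arjun → rank 1, Keanu → rank 2, Ben → rank 3, Vera → rank 4, Gus → rank 5.

Arjun, Keanu, Ben, Vera, Gus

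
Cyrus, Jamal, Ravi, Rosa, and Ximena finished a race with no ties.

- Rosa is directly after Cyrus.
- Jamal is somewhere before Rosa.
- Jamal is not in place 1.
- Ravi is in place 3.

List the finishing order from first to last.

Ximena, Jamal, Ravi, Cyrus, Rosa

From clue 1: Cyrus is in {1,2,3,4}.
From clues 1–2: Cyrus is in {2,3,4}.
From clues 1–3: Cyrus is in {3,4}.
From clues 1–4: Ximena → place 1, Jamal → place 2, Ravi → place 3, Cyrus → place 4, Rosa → place 5.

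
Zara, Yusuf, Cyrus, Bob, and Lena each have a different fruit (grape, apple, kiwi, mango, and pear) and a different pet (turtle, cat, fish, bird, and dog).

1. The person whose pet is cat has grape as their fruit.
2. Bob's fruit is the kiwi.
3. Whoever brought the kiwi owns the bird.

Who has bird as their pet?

With clues 1–3, Cyrus, Lena, Yusuf, and Zara are impossible for the one with pet bird.
That leaves Bob.

Bob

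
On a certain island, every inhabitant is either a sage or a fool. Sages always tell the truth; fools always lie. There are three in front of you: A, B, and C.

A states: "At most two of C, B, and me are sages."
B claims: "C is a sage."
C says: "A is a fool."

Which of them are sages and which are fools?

Consider A. Suppose A is a fool.
Then A's own statement would have to be false, but it can't be — contradiction.
So A is a sage.
With that fixed, C's statement is false, so C is a fool.
With that fixed, B's statement is false, so B is a fool.

A: sage, B: fool, C: fool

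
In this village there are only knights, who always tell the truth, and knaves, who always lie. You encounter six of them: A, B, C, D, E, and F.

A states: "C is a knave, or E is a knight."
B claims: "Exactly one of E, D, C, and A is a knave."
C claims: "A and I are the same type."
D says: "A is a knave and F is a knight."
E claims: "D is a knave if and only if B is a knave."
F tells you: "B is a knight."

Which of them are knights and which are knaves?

A: knight, B: knave, C: knave, D: knave, E: knight, F: knave

Consider A. Suppose A is a knave.
Then whichever role C has, C's statement has the wrong truth value — contradiction.
So A is a knight.
With that fixed, D's statement is false, so D is a knave.
Consider B. Suppose B is a knight.
Then no assignment of the remaining roles makes every statement match its speaker's type — contradiction.
So B is a knave.
With that fixed, E's statement is true, so E is a knight.
With that fixed, F's statement is false, so F is a knave.
Consider C. Suppose C is a knight.
Then B's statement comes out true, contradicting B being a knave.
So C is a knave.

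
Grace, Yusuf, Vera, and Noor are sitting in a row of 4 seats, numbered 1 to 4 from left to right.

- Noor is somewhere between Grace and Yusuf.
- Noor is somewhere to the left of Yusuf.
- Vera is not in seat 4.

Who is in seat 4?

Yusuf

With clue 1, Noor is ruled out for seat 4.
With clues 1–2, Grace is ruled out for seat 4.
With clues 1–3, Vera is ruled out for seat 4.
So seat 4 is Yusuf.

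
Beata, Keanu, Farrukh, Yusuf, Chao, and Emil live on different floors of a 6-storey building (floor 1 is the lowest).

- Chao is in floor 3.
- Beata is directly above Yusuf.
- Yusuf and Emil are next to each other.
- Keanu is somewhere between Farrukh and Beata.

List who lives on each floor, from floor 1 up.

Farrukh, Keanu, Chao, Emil, Yusuf, Beata

From clue 1: Chao → floor 3.
From clues 1–2: Beata is in {2,5,6}.
From clues 1–3: Emil → floor 4, Yusuf → floor 5, Beata → floor 6.
From clues 1–4: Farrukh → floor 1, Keanu → floor 2.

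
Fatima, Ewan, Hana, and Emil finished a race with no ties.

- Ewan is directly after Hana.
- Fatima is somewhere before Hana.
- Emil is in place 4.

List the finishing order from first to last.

From clue 1: Ewan is in {2,3,4}.
From clues 1–2: Fatima is in {1,2}.
From clues 1–3: Fatima → place 1, Hana → place 2, Ewan → place 3, Emil → place 4.

Fatima, Hana, Ewan, Emil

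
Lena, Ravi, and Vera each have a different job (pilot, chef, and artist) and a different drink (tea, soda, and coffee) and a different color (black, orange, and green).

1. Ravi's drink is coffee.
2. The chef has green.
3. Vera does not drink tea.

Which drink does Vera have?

Clue 1 rules out coffee for Vera's drink.
With clues 1–3, tea is impossible for Vera's drink.
That leaves soda.

soda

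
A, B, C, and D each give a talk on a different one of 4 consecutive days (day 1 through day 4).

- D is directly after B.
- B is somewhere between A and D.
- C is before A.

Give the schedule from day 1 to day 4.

From clue 1: B is in {1,2,3}.
From clues 1–2: A is in {1,2}.
From clues 1–3: C → day 1, A → day 2, B → day 3, D → day 4.

C, A, B, D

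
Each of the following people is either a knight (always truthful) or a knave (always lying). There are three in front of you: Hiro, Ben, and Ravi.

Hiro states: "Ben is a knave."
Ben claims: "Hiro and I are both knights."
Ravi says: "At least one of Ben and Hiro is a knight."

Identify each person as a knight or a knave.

Consider Hiro. Suppose Hiro is a knave.
Then no assignment of the remaining roles makes every statement match its speaker's type — contradiction.
So Hiro is a knight.
With that fixed, Ravi's statement is true, so Ravi is a knight.
Consider Ben. Suppose Ben is a knight.
Then Hiro's statement comes out false, contradicting Hiro being a knight.
So Ben is a knave.

Hiro: knight, Ben: knave, Ravi: knight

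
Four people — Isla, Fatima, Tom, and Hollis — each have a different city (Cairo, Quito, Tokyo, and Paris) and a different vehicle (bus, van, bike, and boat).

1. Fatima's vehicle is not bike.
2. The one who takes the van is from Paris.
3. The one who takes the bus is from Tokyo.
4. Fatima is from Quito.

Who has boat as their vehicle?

With clues 1–4, Hollis, Isla, and Tom are impossible for the one with vehicle boat.
That leaves Fatima.

Fatima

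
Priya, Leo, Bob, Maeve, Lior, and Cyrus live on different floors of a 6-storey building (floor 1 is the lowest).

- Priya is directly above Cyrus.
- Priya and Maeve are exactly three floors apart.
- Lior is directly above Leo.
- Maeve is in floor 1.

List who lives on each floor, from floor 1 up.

Maeve, Bob, Cyrus, Priya, Leo, Lior

From clue 1: Priya is in {2,3,4,5,6}.
From clues 1–3: Priya is in {2,3,4,6}.
From clues 1–4: Maeve → floor 1, Bob → floor 2, Cyrus → floor 3, Priya → floor 4, Leo → floor 5, Lior → floor 6.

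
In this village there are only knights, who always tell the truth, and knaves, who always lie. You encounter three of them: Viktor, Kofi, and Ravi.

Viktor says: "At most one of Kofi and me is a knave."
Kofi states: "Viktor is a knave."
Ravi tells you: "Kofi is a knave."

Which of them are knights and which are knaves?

Viktor: knight, Kofi: knave, Ravi: knight

Consider Viktor. Suppose Viktor is a knave.
Then no assignment of the remaining roles makes every statement match its speaker's type — contradiction.
So Viktor is a knight.
With that fixed, Kofi's statement is false, so Kofi is a knave.
With that fixed, Ravi's statement is true, so Ravi is a knight.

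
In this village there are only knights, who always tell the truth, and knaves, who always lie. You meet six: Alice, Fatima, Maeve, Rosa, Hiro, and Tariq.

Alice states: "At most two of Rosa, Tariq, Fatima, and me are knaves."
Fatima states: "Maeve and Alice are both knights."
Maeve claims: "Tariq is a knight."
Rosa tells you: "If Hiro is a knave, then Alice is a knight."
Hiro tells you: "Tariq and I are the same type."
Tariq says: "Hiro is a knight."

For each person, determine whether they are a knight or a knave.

Consider Alice. Suppose Alice is a knave.
Then no assignment of the remaining roles makes every statement match its speaker's type — contradiction.
So Alice is a knight.
With that fixed, Rosa's statement is true, so Rosa is a knight.
Consider Fatima. Suppose Fatima is a knave.
Then no assignment of the remaining roles makes every statement match its speaker's type — contradiction.
So Fatima is a knight.
Consider Maeve. Suppose Maeve is a knave.
Then Fatima's statement comes out false, contradicting Fatima being a knight.
So Maeve is a knight.
Consider Hiro. Suppose Hiro is a knave.
Then no assignment of the remaining roles makes every statement match its speaker's type — contradiction.
So Hiro is a knight.
With that fixed, Tariq's statement is true, so Tariq is a knight.

Alice: knight, Fatima: knight, Maeve: knight, Rosa: knight, Hiro: knight, Tariq: knight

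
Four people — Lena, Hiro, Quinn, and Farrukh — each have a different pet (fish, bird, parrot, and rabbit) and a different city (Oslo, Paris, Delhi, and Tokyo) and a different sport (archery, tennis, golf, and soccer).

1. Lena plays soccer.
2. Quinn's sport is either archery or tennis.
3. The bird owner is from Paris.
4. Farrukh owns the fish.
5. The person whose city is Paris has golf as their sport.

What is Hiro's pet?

bird

With clues 1–4, fish is impossible for Hiro's pet.
With clues 1–5, parrot and rabbit are impossible for Hiro's pet.
That leaves bird.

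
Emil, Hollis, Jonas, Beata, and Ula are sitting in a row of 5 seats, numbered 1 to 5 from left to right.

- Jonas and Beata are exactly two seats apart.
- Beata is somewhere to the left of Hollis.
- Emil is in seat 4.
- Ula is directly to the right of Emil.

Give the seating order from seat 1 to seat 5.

Beata, Hollis, Jonas, Emil, Ula

From clues 1–2: Hollis is in {2,3,4,5}.
From clues 1–3: Emil → seat 4.
From clues 1–4: Beata → seat 1, Hollis → seat 2, Jonas → seat 3, Ula → seat 5.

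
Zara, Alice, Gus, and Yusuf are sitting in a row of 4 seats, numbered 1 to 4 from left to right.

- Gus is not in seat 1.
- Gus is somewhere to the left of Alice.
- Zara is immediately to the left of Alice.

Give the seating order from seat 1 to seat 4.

From clue 1: Gus is in {2,3,4}.
From clues 1–2: Alice is in {3,4}.
From clues 1–3: Yusuf → seat 1, Gus → seat 2, Zara → seat 3, Alice → seat 4.

Yusuf, Gus, Zara, Alice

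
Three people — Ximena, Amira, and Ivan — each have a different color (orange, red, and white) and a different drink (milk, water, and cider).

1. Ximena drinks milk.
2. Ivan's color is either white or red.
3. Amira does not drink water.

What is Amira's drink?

Clue 1 rules out milk for Amira's drink.
With clues 1–3, water is impossible for Amira's drink.
That leaves cider.

cider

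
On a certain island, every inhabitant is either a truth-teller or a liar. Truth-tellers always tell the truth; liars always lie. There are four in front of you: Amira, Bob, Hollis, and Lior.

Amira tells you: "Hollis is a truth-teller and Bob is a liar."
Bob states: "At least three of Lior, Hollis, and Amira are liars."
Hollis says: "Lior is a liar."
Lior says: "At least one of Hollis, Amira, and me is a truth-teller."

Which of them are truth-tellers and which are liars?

Consider Amira. Suppose Amira is a truth-teller.
Then no assignment of the remaining roles makes every statement match its speaker's type — contradiction.
So Amira is a liar.
Consider Bob. Suppose Bob is a truth-teller.
Then no assignment of the remaining roles makes every statement match its speaker's type — contradiction.
So Bob is a liar.
Consider Hollis. Suppose Hollis is a truth-teller.
Then Amira's statement comes out true, contradicting Amira being a liar.
So Hollis is a liar.
Consider Lior. Suppose Lior is a liar.
Then Bob's statement comes out true, contradicting Bob being a liar.
So Lior is a truth-teller.

Amira: liar, Bob: liar, Hollis: liar, Lior: truth-teller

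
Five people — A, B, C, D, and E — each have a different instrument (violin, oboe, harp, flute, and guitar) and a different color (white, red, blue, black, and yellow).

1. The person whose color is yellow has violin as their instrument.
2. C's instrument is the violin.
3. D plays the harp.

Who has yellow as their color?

C

With clues 1–2, A, B, D, and E are impossible for the one with color yellow.
That leaves C.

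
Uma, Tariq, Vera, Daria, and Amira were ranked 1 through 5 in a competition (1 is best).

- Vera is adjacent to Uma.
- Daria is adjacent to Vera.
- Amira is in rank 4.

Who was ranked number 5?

Tariq

With clues 1–2, Vera is ruled out for rank 5.
With clues 1–3, Amira, Daria, and Uma are ruled out for rank 5.
So rank 5 is Tariq.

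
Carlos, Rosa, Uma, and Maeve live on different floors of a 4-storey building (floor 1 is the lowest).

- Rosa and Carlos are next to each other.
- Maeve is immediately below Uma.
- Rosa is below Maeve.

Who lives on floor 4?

Uma

With clues 1–2, Maeve is ruled out for floor 4.
With clues 1–3, Carlos and Rosa are ruled out for floor 4.
So floor 4 is Uma.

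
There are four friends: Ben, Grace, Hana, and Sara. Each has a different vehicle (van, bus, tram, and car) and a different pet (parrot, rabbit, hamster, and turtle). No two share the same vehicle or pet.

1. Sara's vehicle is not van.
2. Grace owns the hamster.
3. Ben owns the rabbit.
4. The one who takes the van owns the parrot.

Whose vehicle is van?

Hana

Clue 1 rules out Sara for the one with vehicle van.
With clues 1–4, Ben and Grace are impossible for the one with vehicle van.
That leaves Hana.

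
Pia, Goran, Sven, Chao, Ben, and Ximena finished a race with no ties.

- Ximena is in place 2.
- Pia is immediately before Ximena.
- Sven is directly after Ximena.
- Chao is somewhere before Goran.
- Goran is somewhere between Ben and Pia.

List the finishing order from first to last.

From clue 1: Ximena → place 2.
From clues 1–2: Pia → place 1.
From clues 1–3: Sven → place 3.
From clues 1–4: Goran is in {5,6}.
From clues 1–5: Chao → place 4, Goran → place 5, Ben → place 6.

Pia, Ximena, Sven, Chao, Goran, Ben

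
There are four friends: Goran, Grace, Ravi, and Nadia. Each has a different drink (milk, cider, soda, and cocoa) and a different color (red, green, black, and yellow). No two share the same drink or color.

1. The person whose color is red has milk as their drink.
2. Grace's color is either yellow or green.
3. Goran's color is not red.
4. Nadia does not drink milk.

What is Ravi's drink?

With clues 1–4, cider, cocoa, and soda are impossible for Ravi's drink.
That leaves milk.

milk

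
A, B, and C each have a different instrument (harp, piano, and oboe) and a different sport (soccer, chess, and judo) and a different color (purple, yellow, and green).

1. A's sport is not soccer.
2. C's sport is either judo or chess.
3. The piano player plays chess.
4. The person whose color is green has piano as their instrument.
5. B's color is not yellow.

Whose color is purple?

B

With clues 1–5, A and C are impossible for the one with color purple.
That leaves B.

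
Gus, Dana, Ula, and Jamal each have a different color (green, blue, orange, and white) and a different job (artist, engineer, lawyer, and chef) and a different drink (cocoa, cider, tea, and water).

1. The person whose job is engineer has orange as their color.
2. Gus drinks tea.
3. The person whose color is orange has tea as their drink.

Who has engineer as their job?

Gus

With clues 1–3, Dana, Jamal, and Ula are impossible for the one with job engineer.
That leaves Gus.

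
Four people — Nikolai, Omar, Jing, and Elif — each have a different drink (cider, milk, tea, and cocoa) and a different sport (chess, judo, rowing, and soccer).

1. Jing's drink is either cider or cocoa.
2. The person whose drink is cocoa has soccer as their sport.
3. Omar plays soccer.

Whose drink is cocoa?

With clues 1–3, Elif, Jing, and Nikolai are impossible for the one with drink cocoa.
That leaves Omar.

Omar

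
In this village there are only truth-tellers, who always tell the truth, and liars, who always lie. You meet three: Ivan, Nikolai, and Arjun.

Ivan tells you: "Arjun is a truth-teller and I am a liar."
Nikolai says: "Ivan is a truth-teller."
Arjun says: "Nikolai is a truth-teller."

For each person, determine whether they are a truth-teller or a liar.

Ivan: liar, Nikolai: liar, Arjun: liar

Consider Ivan. Suppose Ivan is a truth-teller.
Then Ivan's own statement would have to be true, but it can't be — contradiction.
So Ivan is a liar.
With that fixed, Nikolai's statement is false, so Nikolai is a liar.
With that fixed, Arjun's statement is false, so Arjun is a liar.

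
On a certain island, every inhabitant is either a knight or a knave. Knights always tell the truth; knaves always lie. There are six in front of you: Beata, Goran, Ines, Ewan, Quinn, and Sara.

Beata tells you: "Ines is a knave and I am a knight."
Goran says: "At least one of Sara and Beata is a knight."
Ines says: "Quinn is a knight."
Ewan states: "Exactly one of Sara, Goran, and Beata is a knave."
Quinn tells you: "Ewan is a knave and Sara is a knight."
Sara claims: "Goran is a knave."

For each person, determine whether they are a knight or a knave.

Consider Beata. Suppose Beata is a knave.
Then no assignment of the remaining roles makes every statement match its speaker's type — contradiction.
So Beata is a knight.
With that fixed, Goran's statement is true, so Goran is a knight.
With that fixed, Sara's statement is false, so Sara is a knave.
With that fixed, Ewan's statement is true, so Ewan is a knight.
With that fixed, Quinn's statement is false, so Quinn is a knave.
With that fixed, Ines's statement is false, so Ines is a knave.

Beata: knight, Goran: knight, Ines: knave, Ewan: knight, Quinn: knave, Sara: knave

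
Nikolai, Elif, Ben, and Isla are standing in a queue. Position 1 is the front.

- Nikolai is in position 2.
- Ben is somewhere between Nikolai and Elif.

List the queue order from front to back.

From clue 1: Nikolai → position 2.
From clues 1–2: Isla → position 1, Ben → position 3, Elif → position 4.

Isla, Nikolai, Ben, Elif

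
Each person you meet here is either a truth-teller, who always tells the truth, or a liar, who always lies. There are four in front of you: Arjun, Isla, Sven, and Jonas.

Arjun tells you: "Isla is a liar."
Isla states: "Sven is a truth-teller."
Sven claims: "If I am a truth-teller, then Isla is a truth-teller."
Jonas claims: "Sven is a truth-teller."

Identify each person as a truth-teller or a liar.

Arjun: liar, Isla: truth-teller, Sven: truth-teller, Jonas: truth-teller

Consider Arjun. Suppose Arjun is a truth-teller.
Then no assignment of the remaining roles makes every statement match its speaker's type — contradiction.
So Arjun is a liar.
Consider Isla. Suppose Isla is a liar.
Then Arjun's statement comes out true, contradicting Arjun being a liar.
So Isla is a truth-teller.
With that fixed, Sven's statement is true, so Sven is a truth-teller.
With that fixed, Jonas's statement is true, so Jonas is a truth-teller.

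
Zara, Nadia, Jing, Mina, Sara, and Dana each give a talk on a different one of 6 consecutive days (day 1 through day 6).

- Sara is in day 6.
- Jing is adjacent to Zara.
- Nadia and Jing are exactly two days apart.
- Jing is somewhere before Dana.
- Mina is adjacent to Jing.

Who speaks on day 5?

With clue 1, Sara is ruled out for day 5.
With clues 1–4, Jing and Zara are ruled out for day 5.
With clues 1–5, Mina and Nadia are ruled out for day 5.
So day 5 is Dana.

Dana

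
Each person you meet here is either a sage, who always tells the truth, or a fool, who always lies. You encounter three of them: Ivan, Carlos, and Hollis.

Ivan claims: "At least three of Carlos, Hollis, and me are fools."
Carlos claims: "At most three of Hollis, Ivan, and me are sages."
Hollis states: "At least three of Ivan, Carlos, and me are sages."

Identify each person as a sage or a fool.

Regardless of anyone's role, Carlos's statement is true, so Carlos is a sage.
With that fixed, Ivan's statement is false, so Ivan is a fool.
With that fixed, Hollis's statement is false, so Hollis is a fool.

Ivan: fool, Carlos: sage, Hollis: fool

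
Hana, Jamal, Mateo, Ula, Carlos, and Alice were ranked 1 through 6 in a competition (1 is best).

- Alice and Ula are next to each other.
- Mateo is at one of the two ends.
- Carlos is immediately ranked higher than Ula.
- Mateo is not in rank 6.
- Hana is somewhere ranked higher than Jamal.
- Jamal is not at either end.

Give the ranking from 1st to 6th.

Mateo, Hana, Jamal, Carlos, Ula, Alice

From clues 1–2: Mateo is in {1,6}.
From clues 1–4: Mateo → rank 1.
From clues 1–5: Hana is in {2,5}.
From clues 1–6: Hana → rank 2, Jamal → rank 3, Carlos → rank 4, Ula → rank 5, Alice → rank 6.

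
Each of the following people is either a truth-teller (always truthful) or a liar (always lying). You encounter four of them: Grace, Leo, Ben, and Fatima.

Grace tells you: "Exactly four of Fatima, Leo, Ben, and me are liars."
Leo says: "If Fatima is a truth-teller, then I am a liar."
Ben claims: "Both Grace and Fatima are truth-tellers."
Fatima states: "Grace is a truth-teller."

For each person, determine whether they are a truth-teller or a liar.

Consider Grace. Suppose Grace is a truth-teller.
Then Grace's own statement would have to be true, but it can't be — contradiction.
So Grace is a liar.
With that fixed, Ben's statement is false, so Ben is a liar.
With that fixed, Fatima's statement is false, so Fatima is a liar.
With that fixed, Leo's statement is true, so Leo is a truth-teller.

Grace: liar, Leo: truth-teller, Ben: liar, Fatima: liar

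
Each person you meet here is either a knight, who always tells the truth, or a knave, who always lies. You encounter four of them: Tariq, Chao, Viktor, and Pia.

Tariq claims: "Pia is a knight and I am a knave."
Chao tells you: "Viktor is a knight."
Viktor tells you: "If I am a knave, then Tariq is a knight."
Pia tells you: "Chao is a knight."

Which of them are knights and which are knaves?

Consider Tariq. Suppose Tariq is a knight.
Then Tariq's own statement would have to be true, but it can't be — contradiction.
So Tariq is a knave.
Consider Chao. Suppose Chao is a knight.
Then no assignment of the remaining roles makes every statement match its speaker's type — contradiction.
So Chao is a knave.
With that fixed, Pia's statement is false, so Pia is a knave.
Consider Viktor. Suppose Viktor is a knight.
Then Chao's statement comes out true, contradicting Chao being a knave.
So Viktor is a knave.

Tariq: knave, Chao: knave, Viktor: knave, Pia: knave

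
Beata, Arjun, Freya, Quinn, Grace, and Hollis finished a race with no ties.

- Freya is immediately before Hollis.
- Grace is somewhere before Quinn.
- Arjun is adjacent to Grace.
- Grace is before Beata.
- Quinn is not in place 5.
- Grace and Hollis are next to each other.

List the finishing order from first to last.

Freya, Hollis, Grace, Arjun, Beata, Quinn

From clue 1: Freya is in {1,2,3,4,5}.
From clues 1–3: Quinn is in {3,4,5,6}.
From clues 1–4: Beata is in {3,4,5,6}.
From clues 1–5: Quinn is in {3,4,6}.
From clues 1–6: Freya → place 1, Hollis → place 2, Grace → place 3, Arjun → place 4, Beata → place 5, Quinn → place 6.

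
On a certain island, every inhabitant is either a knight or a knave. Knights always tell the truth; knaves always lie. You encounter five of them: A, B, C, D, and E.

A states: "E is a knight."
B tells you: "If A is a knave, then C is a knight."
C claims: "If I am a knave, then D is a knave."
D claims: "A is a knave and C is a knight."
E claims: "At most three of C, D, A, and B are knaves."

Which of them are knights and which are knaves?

Consider A. Suppose A is a knave.
Then no assignment of the remaining roles makes every statement match its speaker's type — contradiction.
So A is a knight.
With that fixed, B's statement is true, so B is a knight.
With that fixed, D's statement is false, so D is a knave.
With that fixed, E's statement is true, so E is a knight.
With that fixed, C's statement is true, so C is a knight.

A: knight, B: knight, C: knight, D: knave, E: knight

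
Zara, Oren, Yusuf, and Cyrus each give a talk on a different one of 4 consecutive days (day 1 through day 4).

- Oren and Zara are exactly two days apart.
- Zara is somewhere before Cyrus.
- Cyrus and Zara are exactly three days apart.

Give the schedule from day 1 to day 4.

Zara, Yusuf, Oren, Cyrus

From clues 1–2: Zara is in {1,2,3}.
From clues 1–3: Zara → day 1, Yusuf → day 2, Oren → day 3, Cyrus → day 4.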